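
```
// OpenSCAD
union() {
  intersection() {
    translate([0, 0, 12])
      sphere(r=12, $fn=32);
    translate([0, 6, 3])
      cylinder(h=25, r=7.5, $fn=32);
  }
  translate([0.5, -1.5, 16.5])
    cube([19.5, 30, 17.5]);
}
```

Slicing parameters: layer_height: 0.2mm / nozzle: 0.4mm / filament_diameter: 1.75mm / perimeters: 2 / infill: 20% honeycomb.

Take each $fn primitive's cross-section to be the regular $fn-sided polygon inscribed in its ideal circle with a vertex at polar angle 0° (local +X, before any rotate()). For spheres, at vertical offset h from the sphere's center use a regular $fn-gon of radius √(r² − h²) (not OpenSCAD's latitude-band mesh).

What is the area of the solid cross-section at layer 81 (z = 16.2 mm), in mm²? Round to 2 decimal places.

At z = 16.2 mm: the sphere: section is a regular 32-gon, circumradius = √(r²−h²) = √(12²−4.2²) = 11.241 (area = (32/2)·11.241²·sin(360°/32) = 394.43 mm²); the r=7.5 cylinder at (0, 6) contributes a regular 32-gon of circumradius 7.5 (area = (32/2)·7.500²·sin(360°/32) = 175.58 mm²); Keeping only the common overlap: the r=7.5 cylinder at (0, 6) partially overlaps the r=12 sphere; clipping to the common part keeps 151.43 mm² — area = 151.43 mm²; the cube at (0.5, -1.5) does not reach this height (z outside [16.5, 34]); Merging all regions: only that combined region is present, so the union is just that shape — area = 151.43 mm². Overall, the cross-section is a single solid region. Net area = 151.43 mm².

151.43 mm²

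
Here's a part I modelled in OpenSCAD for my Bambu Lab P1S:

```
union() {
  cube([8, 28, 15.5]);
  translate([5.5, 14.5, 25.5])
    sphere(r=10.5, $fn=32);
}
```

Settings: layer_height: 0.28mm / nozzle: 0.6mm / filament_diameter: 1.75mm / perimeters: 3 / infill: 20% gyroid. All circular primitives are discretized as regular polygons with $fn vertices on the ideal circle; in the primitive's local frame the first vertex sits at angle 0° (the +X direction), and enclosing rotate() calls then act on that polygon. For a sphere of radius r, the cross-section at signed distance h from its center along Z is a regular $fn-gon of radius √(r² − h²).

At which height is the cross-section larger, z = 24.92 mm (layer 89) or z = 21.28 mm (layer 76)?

Layer 89 (z = 24.92): the cube does not reach this height (z outside [0, 15.5]); the r=10.5 sphere at (5.5, 14.5) contributes a regular 32-gon of circumradius √(10.5²−0.58²) = 10.484 (area = (32/2)·10.484²·sin(360°/32) = 343.09 mm²); Taking the union: only the r=10.5 sphere at (5.5, 14.5) is present, so the union is just that shape — area = 343.09 mm². So its area = 343.09 mm². Layer 76 (z = 21.28): the cube does not reach this height (z outside [0, 15.5]); the r=10.5 sphere at (5.5, 14.5) slices to a regular 32-gon of circumradius 9.615 (√(r²−h²) with h=4.22 from center) (area = (32/2)·9.615²·sin(360°/32) = 288.55 mm²); Taking the union: only the r=10.5 sphere at (5.5, 14.5) is present, so the union is just that shape — area = 288.55 mm². So its area = 288.55 mm². Layer 89 is larger (343.09 vs 288.55 mm²).

layer 89 (z = 24.92 mm)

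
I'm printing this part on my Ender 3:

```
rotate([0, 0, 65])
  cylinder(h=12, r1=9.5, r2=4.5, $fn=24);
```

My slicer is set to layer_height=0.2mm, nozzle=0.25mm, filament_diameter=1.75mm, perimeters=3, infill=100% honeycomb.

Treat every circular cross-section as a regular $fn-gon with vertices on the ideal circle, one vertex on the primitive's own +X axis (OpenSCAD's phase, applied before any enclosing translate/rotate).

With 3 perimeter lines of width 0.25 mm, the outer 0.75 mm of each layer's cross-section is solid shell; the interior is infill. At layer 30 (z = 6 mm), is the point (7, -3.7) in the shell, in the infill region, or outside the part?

At z = 6 mm: the cone contributes a regular 24-gon of circumradius 7.000 (interpolated between r1=9.5 and r2=4.5 at t=0.500); (rotated 65° about Z; rotation is an isometry so areas/perimeters/island counts are preserved). Overall, the cross-section is a single solid region. Undo the 65° rotation: the query point maps to (-0.395, -7.908) in the un-rotated model frame. The nearest boundary edge runs (-1.81, -6.76)→(-0.00, -7.00); distance from the point to it = 0.95 mm. The point is not inside any of the regions above, so it lies outside the cross-section (0.95 mm from the nearest boundary).

outside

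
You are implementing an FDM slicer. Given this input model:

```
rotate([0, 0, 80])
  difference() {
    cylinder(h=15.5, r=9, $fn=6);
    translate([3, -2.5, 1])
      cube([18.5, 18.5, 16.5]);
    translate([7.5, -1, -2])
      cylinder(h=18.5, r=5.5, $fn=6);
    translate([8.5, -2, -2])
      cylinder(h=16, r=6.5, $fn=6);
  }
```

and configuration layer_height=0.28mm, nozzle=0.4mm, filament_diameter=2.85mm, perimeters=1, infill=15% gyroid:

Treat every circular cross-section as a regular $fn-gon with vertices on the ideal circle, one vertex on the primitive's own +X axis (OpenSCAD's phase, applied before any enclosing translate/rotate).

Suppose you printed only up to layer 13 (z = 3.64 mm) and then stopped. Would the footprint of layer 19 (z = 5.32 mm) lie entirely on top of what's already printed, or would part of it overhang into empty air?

Compare the two slices. At z = 3.64: the r=9 cylinder contributes a regular 6-gon of circumradius 9 (area = (6/2)·9.000²·sin(360°/6) = 210.44 mm²); the cube at (3, -2.5) (footprint 18.5×18.5) is included at this height (area 342.25 mm²); the cylinder at (7.5, -1): section is a regular 6-gon, circumradius r=5.5 (area = (6/2)·5.500²·sin(360°/6) = 78.59 mm²); the r=6.5 cylinder at (8.5, -2) gives a regular 6-gon of circumradius 6.5 (constant along its height) (area = (6/2)·6.500²·sin(360°/6) = 109.77 mm²); Taking the first minus the rest: starting from the r=9 cylinder (210.44 mm²), the 18.5×18.5 cube at (3, -2.5) partially overlaps it — only the 42.42 mm² overlap (of its 342.25 mm²) is removed, clipping the outline; the r=5.5 cylinder at (7.5, -1) partially overlaps it — only the 10.87 mm² overlap (of its 78.59 mm²) is removed, clipping the outline; the r=6.5 cylinder at (8.5, -2) partially overlaps it — only the 3.29 mm² overlap (of its 109.77 mm²) is removed, clipping the outline — area = 153.85 mm²; (whole slice rotated 80° about Z — lengths, areas and connectivity unchanged). At z = 5.32: the r=9 cylinder gives a regular 6-gon of circumradius 9 (constant along its height) (area = (6/2)·9.000²·sin(360°/6) = 210.44 mm²); the cube at (3, -2.5) (footprint 18.5×18.5) is included at this height (area 342.25 mm²); the cylinder at (7.5, -1): section is a regular 6-gon, circumradius r=5.5 (area = (6/2)·5.500²·sin(360°/6) = 78.59 mm²); the cylinder at (8.5, -2): section is a regular 6-gon, circumradius r=6.5 (area = (6/2)·6.500²·sin(360°/6) = 109.77 mm²); Taking the first minus the rest: starting from the r=9 cylinder (210.44 mm²), the 18.5×18.5 cube at (3, -2.5) partially overlaps it — only the 42.42 mm² overlap (of its 342.25 mm²) is removed, clipping the outline; the r=5.5 cylinder at (7.5, -1) partially overlaps it — only the 10.87 mm² overlap (of its 78.59 mm²) is removed, clipping the outline; the r=6.5 cylinder at (8.5, -2) partially overlaps it — only the 3.29 mm² overlap (of its 109.77 mm²) is removed, clipping the outline — area = 153.85 mm²; (whole slice rotated 80° about Z — lengths, areas and connectivity unchanged). Checking containment: the cross-section at z = 5.32 is a subset of the cross-section at z = 3.64.

entirely on top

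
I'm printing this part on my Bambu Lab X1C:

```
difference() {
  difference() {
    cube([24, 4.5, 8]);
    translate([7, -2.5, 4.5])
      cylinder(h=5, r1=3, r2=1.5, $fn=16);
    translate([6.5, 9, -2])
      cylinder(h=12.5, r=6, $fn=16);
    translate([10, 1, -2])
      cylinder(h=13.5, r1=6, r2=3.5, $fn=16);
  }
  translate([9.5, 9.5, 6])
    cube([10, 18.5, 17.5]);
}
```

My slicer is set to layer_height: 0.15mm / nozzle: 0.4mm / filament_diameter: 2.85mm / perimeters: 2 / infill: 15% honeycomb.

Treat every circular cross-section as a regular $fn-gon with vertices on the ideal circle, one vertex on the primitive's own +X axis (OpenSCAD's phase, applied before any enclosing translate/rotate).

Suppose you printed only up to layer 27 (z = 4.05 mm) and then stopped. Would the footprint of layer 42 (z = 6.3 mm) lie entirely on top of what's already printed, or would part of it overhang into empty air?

Compare the two slices. At z = 4.05: the cube (footprint 24×4.5) is included at this height (area 108.00 mm²); the cone at (7, -2.5) is not intersected at this z (z outside [4.5, 9.5]); the r=6 cylinder at (6.5, 9) gives a regular 16-gon of circumradius 6 (constant along its height) (area = (16/2)·6.000²·sin(360°/16) = 110.21 mm²); the cone at (10, 1) contributes a regular 16-gon of circumradius 4.880 (interpolated between r1=6 and r2=3.5 at t=0.448) (area = (16/2)·4.880²·sin(360°/16) = 72.90 mm²); After the difference (first − rest): starting from the 24×4.5 cube (108.00 mm²), the r=6 cylinder at (6.5, 9) partially overlaps it — only the 7.47 mm² overlap (of its 110.21 mm²) is removed, clipping the outline; the cone at (10, 1) partially overlaps it — only the 35.74 mm² overlap (of its 72.90 mm²) is removed, clipping the outline — area = 64.79 mm²; the cube at (9.5, 9.5) is absent (z outside [6, 23.5]); Subtracting the remaining from the first: none of the subtracted shapes is present at this height, so that combined region is unchanged — area = 64.79 mm². At z = 6.3: the cube (footprint 24×4.5) is included at this height (area 108.00 mm²); the cone at (7, -2.5): at t=0.360 of its height the radius interpolates to r₁+(r₂−r₁)t = 2.460, giving a regular 16-gon of that circumradius (area = (16/2)·2.460²·sin(360°/16) = 18.53 mm²); the r=6 cylinder at (6.5, 9) contributes a regular 16-gon of circumradius 6 (area = (16/2)·6.000²·sin(360°/16) = 110.21 mm²); the cone at (10, 1): at t=0.615 of its height the radius interpolates to r₁+(r₂−r₁)t = 4.463, giving a regular 16-gon of that circumradius (area = (16/2)·4.463²·sin(360°/16) = 60.98 mm²); Subtracting the remaining from the first: starting from the 24×4.5 cube (108.00 mm²), the cone at (7, -2.5) misses the remaining region (no effect); the r=6 cylinder at (6.5, 9) partially overlaps it — only the 7.47 mm² overlap (of its 110.21 mm²) is removed, clipping the outline; the cone at (10, 1) partially overlaps it — only the 32.37 mm² overlap (of its 60.98 mm²) is removed, clipping the outline — area = 68.17 mm²; the cube at (9.5, 9.5) (footprint 10×18.5) is included at this height (area 185.00 mm²); Subtracting the remaining from the first: starting from that combined region (68.17 mm²), the 10×18.5 cube at (9.5, 9.5) misses the remaining region (no effect) — area = 68.17 mm². Checking containment: at z = 6.3 the cross-section extends beyond the z = 4.05 cross-section by about 3.38 mm².

part overhangs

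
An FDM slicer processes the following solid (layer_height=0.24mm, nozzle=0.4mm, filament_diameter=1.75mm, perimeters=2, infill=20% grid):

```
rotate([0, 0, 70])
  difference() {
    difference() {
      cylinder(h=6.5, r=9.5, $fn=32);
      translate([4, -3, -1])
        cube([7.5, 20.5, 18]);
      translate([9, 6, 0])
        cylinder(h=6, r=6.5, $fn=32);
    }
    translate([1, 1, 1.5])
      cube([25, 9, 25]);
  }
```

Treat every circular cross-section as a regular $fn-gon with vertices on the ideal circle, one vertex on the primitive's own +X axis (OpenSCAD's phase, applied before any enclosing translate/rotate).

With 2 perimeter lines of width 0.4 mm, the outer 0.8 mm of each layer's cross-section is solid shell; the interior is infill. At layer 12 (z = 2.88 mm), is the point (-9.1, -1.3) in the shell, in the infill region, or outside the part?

At z = 2.88 mm: the r=9.5 cylinder gives a regular 32-gon of circumradius 9.5 (constant along its height); the cube at (4, -3) (footprint 7.5×20.5) is included at this height; the cylinder at (9, 6): section is a regular 32-gon, circumradius r=6.5; Taking the first minus the rest: starting from the r=9.5 cylinder, the 7.5×20.5 cube at (4, -3) partially overlaps it — only the 49.63 mm² overlap (of its 153.75 mm²) is removed, clipping the outline; the r=6.5 cylinder at (9, 6) partially overlaps it — only the 7.70 mm² overlap (of its 131.88 mm²) is removed, clipping the outline — 1 connected region; the cube at (1, 1) is present — its section is the full 25×9 rectangle; After the difference (first − rest): starting from that combined region, the 25×9 cube at (1, 1) partially overlaps it — only the 16.57 mm² overlap (of its 225.00 mm²) is removed, clipping the outline — 1 connected region; (whole slice rotated 70° about Z — lengths, areas and connectivity unchanged). Overall, the cross-section is a single solid region. Undo the 70° rotation: the query point maps to (-4.334, 8.107) in the un-rotated model frame. The nearest boundary edge runs (-5.28, 7.90)→(-3.64, 8.78); distance from the point to it = 0.26 mm. The point is inside the cross-section, 0.26 mm from the nearest boundary — within the 0.8 mm shell band (2 × 0.4).

shell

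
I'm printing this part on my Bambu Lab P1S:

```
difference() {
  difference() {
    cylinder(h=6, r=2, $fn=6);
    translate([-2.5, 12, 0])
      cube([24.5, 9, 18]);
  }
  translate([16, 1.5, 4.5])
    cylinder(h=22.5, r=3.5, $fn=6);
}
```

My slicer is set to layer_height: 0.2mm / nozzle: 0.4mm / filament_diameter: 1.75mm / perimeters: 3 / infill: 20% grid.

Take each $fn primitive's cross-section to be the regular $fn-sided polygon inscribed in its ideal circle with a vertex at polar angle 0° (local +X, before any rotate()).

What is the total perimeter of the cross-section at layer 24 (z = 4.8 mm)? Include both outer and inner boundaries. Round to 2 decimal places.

At z = 4.8 mm: the r=2 cylinder contributes a regular 6-gon of circumradius 2 (perimeter = 2·6·2.000·sin(180°/6) = 12.00 mm); the 24.5×9 cube at (-2.5, 12) contributes its full rectangle (perimeter 67.00 mm); After the difference (first − rest): starting from the r=2 cylinder, the 24.5×9 cube at (-2.5, 12) misses the remaining region (no effect) — boundary = 12.00 mm; the cylinder at (16, 1.5): section is a regular 6-gon, circumradius r=3.5 (perimeter = 2·6·3.500·sin(180°/6) = 21.00 mm); Subtracting the remaining from the first: starting from the result so far, the r=3.5 cylinder at (16, 1.5) misses the remaining region (no effect) — boundary = 12.00 mm. Overall, the cross-section is a single solid region. Total boundary length (outer) = 12.00 mm.

12.00 mm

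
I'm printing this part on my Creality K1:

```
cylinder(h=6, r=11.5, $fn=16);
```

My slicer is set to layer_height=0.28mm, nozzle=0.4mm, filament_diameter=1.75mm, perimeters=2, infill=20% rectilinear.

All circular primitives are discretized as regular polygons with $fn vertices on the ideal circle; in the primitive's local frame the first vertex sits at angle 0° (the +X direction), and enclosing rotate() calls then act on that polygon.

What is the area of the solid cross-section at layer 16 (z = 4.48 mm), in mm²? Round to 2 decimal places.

At z = 4.48 mm: the cylinder: section is a regular 16-gon, circumradius r=11.5 (area = (16/2)·11.500²·sin(360°/16) = 404.88 mm²). Overall, the cross-section is a single solid region. Net area = 404.88 mm².

404.88 mm²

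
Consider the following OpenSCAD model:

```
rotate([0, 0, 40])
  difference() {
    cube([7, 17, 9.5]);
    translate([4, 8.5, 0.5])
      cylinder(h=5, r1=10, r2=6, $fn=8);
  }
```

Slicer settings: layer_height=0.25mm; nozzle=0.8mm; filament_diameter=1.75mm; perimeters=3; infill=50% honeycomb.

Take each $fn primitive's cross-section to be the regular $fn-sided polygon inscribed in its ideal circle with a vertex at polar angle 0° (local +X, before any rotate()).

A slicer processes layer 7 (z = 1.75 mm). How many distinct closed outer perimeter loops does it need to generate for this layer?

4

At z = 1.75 mm: the 7×17 cube contributes its full rectangle; the cone at (4, 8.5) (r1=10→r2=6) has section circumradius 9.000 here — a regular 8-gon; Taking the first minus the rest: starting from the 7×17 cube, the cone at (4, 8.5) partially overlaps it — only the 114.44 mm² overlap (of its 229.10 mm²) is removed, clipping the outline — 4 connected regions; (rotated 40° about Z; rotation is an isometry so areas/perimeters/island counts are preserved). The result has 4 disconnected regions.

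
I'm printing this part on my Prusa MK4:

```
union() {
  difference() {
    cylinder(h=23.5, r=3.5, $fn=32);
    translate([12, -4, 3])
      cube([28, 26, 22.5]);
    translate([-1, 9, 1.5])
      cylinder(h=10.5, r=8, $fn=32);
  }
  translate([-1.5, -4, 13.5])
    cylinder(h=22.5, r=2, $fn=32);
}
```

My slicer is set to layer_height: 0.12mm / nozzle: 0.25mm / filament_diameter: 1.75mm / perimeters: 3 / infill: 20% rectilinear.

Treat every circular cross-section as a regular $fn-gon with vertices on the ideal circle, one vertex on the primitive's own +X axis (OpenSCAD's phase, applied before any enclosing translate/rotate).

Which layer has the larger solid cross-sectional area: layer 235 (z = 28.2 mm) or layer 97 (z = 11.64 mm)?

layer 97 (z = 11.64 mm)

Layer 235 (z = 28.2): the cylinder is not intersected at this z (z outside [0, 23.5]); the cube at (12, -4) is absent (z outside [3, 25.5]); the cylinder at (-1, 9) does not reach this height (z outside [1.5, 12]); After the difference (first − rest): the first operand is absent here, so nothing remains; the cylinder at (-1.5, -4): section is a regular 32-gon, circumradius r=2 (area = (32/2)·2.000²·sin(360°/32) = 12.49 mm²); Merging all regions: only the r=2 cylinder at (-1.5, -4) is present, so the union is just that shape — area = 12.49 mm². So its area = 12.49 mm². Layer 97 (z = 11.64): the r=3.5 cylinder contributes a regular 32-gon of circumradius 3.5 (area = (32/2)·3.500²·sin(360°/32) = 38.24 mm²); the cube at (12, -4) (footprint 28×26) is included at this height (area 728.00 mm²); the r=8 cylinder at (-1, 9) gives a regular 32-gon of circumradius 8 (constant along its height) (area = (32/2)·8.000²·sin(360°/32) = 199.77 mm²); Taking the first minus the rest: starting from the r=3.5 cylinder (38.24 mm²), the 28×26 cube at (12, -4) misses the remaining region (no effect); the r=8 cylinder at (-1, 9) partially overlaps it — only the 10.31 mm² overlap (of its 199.77 mm²) is removed, clipping the outline — area = 27.93 mm²; the cylinder at (-1.5, -4) is absent (z outside [13.5, 36]); Taking the union: only that combined region is present, so the union is just that shape — area = 27.93 mm². So its area = 27.93 mm². Layer 97 is larger (27.93 vs 12.49 mm²).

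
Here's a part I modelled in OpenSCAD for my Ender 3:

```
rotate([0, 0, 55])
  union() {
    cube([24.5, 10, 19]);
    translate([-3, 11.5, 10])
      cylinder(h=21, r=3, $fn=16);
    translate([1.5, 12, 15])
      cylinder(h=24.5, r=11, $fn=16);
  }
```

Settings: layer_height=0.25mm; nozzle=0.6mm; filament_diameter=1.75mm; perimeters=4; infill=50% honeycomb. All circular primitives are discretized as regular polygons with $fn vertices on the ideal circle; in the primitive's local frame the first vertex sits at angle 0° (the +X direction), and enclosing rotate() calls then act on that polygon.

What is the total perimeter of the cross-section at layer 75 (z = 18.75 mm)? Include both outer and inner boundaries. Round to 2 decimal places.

At z = 18.75 mm: the cube (footprint 24.5×10) is included at this height (perimeter 69.00 mm); the r=3 cylinder at (-3, 11.5) contributes a regular 16-gon of circumradius 3 (perimeter = 2·16·3.000·sin(180°/16) = 18.73 mm); the cylinder at (1.5, 12): section is a regular 16-gon, circumradius r=11 (perimeter = 2·16·11.000·sin(180°/16) = 68.67 mm); Taking the union: the regions partially overlap (shared area 111.84 mm²), so the edge portions inside another operand are dropped and the merged outline is re-measured after clipping — boundary = 100.21 mm; (rotated 55° about Z; rotation is an isometry so areas/perimeters/island counts are preserved). Overall, the cross-section is a single solid region. Total boundary length (outer) = 100.21 mm.

100.21 mm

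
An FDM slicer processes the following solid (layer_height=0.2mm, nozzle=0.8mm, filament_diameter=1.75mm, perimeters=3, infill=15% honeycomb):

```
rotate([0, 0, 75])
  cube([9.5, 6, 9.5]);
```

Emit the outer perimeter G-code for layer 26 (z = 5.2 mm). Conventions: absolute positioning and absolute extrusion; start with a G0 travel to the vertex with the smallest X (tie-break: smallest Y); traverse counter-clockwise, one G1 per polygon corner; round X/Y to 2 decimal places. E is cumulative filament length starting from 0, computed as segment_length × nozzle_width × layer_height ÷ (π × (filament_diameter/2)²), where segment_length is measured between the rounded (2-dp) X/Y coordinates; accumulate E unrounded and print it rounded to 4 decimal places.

G0 X-5.80 Y1.55 Z5.20
G1 X0.00 Y0.00 E0.3994
G1 X2.46 Y9.18 E1.0316
G1 X-3.34 Y10.73 E1.4309
G1 X-5.80 Y1.55 E2.0631

At z = 5.2 mm: the cube is present — its section is the full 9.5×6 rectangle; (rotated 75° about Z; rotation is an isometry so areas/perimeters/island counts are preserved). The outline is a single polygon with 4 vertices. Extrusion per mm of travel: 0.8 × 0.2 / (π × 0.875²) = 0.066520. Accumulating E over each segment gives final E = 2.0631.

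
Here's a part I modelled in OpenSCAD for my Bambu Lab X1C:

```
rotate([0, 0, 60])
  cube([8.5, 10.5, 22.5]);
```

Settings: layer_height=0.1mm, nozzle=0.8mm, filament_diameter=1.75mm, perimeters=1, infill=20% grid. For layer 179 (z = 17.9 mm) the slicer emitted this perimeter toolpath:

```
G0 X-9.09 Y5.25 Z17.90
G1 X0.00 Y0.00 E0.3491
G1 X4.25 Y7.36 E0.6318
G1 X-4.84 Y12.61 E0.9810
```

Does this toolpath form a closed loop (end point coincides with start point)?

Start point (G0): (-9.09, 5.25). End point (last G1): the path does not return to the start — open.

no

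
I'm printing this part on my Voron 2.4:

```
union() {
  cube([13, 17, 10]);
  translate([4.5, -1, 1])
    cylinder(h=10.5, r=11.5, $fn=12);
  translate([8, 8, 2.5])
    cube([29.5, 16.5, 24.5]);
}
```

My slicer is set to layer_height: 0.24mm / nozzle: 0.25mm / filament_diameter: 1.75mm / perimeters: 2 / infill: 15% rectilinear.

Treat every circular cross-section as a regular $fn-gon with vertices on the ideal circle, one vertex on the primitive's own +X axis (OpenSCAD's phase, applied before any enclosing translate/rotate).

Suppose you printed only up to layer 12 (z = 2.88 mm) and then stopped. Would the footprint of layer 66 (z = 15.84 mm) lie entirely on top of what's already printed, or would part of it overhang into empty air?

entirely on top

Compare the two slices. At z = 2.88: the cube is present — its section is the full 13×17 rectangle (area 221.00 mm²); the r=11.5 cylinder at (4.5, -1) gives a regular 12-gon of circumradius 11.5 (constant along its height) (area = (12/2)·11.500²·sin(360°/12) = 396.75 mm²); the 29.5×16.5 cube at (8, 8) contributes its full rectangle (area 486.75 mm²); Taking the union: the regions partially overlap — summed areas 1104.50 mm² minus the doubly-counted overlap 166.34 mm² gives 938.16 mm² — area = 938.16 mm². At z = 15.84: the cube is absent (z outside [0, 10]); the cylinder at (4.5, -1) is absent (z outside [1, 11.5]); the cube at (8, 8) (footprint 29.5×16.5) is included at this height (area 486.75 mm²); Taking the union: only the 29.5×16.5 cube at (8, 8) is present, so the union is just that shape — area = 486.75 mm². Checking containment: the cross-section at z = 15.84 is a subset of the cross-section at z = 2.88.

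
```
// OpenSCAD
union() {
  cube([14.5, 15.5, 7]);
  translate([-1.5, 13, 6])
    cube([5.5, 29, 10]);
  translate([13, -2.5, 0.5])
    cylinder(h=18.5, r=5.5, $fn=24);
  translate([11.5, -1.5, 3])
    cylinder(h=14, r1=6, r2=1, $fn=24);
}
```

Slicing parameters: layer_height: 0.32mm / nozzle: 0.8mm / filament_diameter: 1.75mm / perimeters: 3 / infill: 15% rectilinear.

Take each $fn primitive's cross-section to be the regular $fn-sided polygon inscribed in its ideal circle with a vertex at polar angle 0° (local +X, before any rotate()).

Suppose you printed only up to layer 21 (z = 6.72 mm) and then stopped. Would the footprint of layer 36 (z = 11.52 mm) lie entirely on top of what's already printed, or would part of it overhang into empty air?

entirely on top

Compare the two slices. At z = 6.72: the cube (footprint 14.5×15.5) is included at this height (area 224.75 mm²); the 5.5×29 cube at (-1.5, 13) contributes its full rectangle (area 159.50 mm²); the r=5.5 cylinder at (13, -2.5) gives a regular 24-gon of circumradius 5.5 (constant along its height) (area = (24/2)·5.500²·sin(360°/24) = 93.95 mm²); the cone at (11.5, -1.5): at t=0.266 of its height the radius interpolates to r₁+(r₂−r₁)t = 4.671, giving a regular 24-gon of that circumradius (area = (24/2)·4.671²·sin(360°/24) = 67.78 mm²); Taking the union: the regions partially overlap — summed areas 545.98 mm² minus the doubly-counted overlap 89.81 mm² gives 456.16 mm² — area = 456.16 mm². At z = 11.52: the cube is absent (z outside [0, 7]); the 5.5×29 cube at (-1.5, 13) contributes its full rectangle (area 159.50 mm²); the cylinder at (13, -2.5): section is a regular 24-gon, circumradius r=5.5 (area = (24/2)·5.500²·sin(360°/24) = 93.95 mm²); the cone at (11.5, -1.5) (r1=6→r2=1) has section circumradius 2.957 here — a regular 24-gon (area = (24/2)·2.957²·sin(360°/24) = 27.16 mm²); Taking the union: the regions partially overlap — summed areas 280.61 mm² minus the doubly-counted overlap 27.16 mm² gives 253.45 mm² — area = 253.45 mm². Checking containment: the cross-section at z = 11.52 is a subset of the cross-section at z = 6.72.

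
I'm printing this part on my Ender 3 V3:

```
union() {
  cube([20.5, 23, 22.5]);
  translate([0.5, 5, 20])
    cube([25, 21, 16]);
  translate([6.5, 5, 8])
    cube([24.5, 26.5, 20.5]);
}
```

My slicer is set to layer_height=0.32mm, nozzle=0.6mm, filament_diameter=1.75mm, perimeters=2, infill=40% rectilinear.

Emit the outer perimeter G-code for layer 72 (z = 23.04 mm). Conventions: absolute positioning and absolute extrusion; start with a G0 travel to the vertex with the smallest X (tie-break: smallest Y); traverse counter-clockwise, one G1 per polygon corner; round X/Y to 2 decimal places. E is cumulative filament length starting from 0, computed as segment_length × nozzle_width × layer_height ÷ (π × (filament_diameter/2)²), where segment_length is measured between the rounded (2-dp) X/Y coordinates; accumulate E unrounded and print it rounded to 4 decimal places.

At z = 23.04 mm: the cube is absent (z outside [0, 22.5]); the cube at (0.5, 5) is present — its section is the full 25×21 rectangle; the 24.5×26.5 cube at (6.5, 5) contributes its full rectangle; Taking the union: the regions partially overlap (shared area 399.00 mm²), so overlapping operands fuse into one piece — 1 connected region. The outline is a single polygon with 6 vertices. Extrusion per mm of travel: 0.6 × 0.32 / (π × 0.875²) = 0.079824. Accumulating E over each segment gives final E = 9.1000.

G0 X0.50 Y5.00 Z23.04
G1 X31.00 Y5.00 E2.4346
G1 X31.00 Y31.50 E4.5500
G1 X6.50 Y31.50 E6.5057
G1 X6.50 Y26.00 E6.9447
G1 X0.50 Y26.00 E7.4237
G1 X0.50 Y5.00 E9.1000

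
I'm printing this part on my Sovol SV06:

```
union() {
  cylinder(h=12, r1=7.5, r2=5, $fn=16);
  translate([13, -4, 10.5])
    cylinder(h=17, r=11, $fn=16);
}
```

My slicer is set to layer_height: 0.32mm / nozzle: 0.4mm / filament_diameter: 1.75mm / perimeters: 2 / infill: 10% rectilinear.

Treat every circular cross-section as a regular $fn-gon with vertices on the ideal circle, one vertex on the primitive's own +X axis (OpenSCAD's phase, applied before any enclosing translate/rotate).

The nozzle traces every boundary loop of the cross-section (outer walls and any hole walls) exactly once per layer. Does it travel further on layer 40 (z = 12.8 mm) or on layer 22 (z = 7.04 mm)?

Layer 40 (z = 12.8): the cone is absent (z outside [0, 12]); the cylinder at (13, -4): section is a regular 16-gon, circumradius r=11 (perimeter = 2·16·11.000·sin(180°/16) = 68.67 mm); Taking the union: only the r=11 cylinder at (13, -4) is present, so the union is just that shape — boundary = 68.67 mm. So its perimeter = 68.67 mm. Layer 22 (z = 7.04): the cone contributes a regular 16-gon of circumradius 6.033 (interpolated between r1=7.5 and r2=5 at t=0.587) (perimeter = 2·16·6.033·sin(180°/16) = 37.67 mm); the cylinder at (13, -4) is absent (z outside [10.5, 27.5]); Taking the union: only the cone is present, so the union is just that shape — boundary = 37.67 mm. So its perimeter = 37.67 mm. Layer 40 is larger (68.67 vs 37.67 mm).

layer 40 (z = 12.8 mm)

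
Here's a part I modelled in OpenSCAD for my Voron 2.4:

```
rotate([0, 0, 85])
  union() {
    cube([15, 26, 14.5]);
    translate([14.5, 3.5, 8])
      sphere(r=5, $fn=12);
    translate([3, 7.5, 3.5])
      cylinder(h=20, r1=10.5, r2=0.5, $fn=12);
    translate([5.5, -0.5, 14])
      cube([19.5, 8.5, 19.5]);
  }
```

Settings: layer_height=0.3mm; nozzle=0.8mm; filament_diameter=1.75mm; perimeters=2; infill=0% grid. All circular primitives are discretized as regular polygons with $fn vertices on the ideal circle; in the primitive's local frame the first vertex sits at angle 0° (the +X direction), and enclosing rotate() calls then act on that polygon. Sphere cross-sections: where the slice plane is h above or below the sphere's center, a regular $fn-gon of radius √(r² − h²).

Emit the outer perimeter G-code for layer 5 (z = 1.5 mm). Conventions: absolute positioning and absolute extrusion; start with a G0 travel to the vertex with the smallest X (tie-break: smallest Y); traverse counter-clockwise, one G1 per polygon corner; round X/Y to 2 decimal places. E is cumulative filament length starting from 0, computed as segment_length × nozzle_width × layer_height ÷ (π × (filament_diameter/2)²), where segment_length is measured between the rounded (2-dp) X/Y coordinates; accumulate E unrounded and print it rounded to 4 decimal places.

At z = 1.5 mm: the cube is present — its section is the full 15×26 rectangle; the sphere at (14.5, 3.5) does not reach this height (|z−center|=6.500 > r=5); the cone at (3, 7.5) is not intersected at this z (z outside [3.5, 23.5]); the cube at (5.5, -0.5) is absent (z outside [14, 33.5]); Combining (union): only the 15×26 cube is present, so the union is just that shape — 1 connected region; (whole slice rotated 85° about Z — lengths, areas and connectivity unchanged). The outline is a single polygon with 4 vertices. Extrusion per mm of travel: 0.8 × 0.3 / (π × 0.875²) = 0.099780. Accumulating E over each segment gives final E = 8.1813.

G0 X-25.90 Y2.27 Z1.50
G1 X0.00 Y0.00 E2.5942
G1 X1.31 Y14.94 E4.0907
G1 X-24.59 Y17.21 E6.6849
G1 X-25.90 Y2.27 E8.1813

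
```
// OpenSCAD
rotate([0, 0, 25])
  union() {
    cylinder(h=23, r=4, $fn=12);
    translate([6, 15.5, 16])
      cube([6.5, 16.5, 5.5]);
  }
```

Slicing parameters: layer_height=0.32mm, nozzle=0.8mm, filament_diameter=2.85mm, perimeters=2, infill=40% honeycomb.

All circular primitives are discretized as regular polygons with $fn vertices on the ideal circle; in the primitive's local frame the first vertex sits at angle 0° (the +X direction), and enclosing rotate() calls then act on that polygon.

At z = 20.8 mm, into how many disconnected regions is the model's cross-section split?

At z = 20.8 mm: the cylinder: section is a regular 12-gon, circumradius r=4; the cube at (6, 15.5) (footprint 6.5×16.5) is included at this height; Merging all regions: the 2 present regions are separate (no shared area or edge), so areas and boundary lengths simply add and each stays a separate island — 2 connected regions; (whole slice rotated 25° about Z — lengths, areas and connectivity unchanged). The result has 2 disconnected regions.

2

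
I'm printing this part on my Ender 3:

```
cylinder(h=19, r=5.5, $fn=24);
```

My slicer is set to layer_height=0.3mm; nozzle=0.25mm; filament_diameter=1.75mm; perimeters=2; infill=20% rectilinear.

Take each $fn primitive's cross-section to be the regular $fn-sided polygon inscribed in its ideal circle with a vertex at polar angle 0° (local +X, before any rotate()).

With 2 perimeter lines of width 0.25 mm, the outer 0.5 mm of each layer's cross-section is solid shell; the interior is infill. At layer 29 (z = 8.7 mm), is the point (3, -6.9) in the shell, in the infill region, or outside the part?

outside

At z = 8.7 mm: the r=5.5 cylinder contributes a regular 24-gon of circumradius 5.5. Overall, the cross-section is a single solid region. The nearest boundary edge runs (1.42, -5.31)→(2.75, -4.76); distance from the point to it = 2.07 mm. The point is not inside any of the regions above, so it lies outside the cross-section (2.07 mm from the nearest boundary).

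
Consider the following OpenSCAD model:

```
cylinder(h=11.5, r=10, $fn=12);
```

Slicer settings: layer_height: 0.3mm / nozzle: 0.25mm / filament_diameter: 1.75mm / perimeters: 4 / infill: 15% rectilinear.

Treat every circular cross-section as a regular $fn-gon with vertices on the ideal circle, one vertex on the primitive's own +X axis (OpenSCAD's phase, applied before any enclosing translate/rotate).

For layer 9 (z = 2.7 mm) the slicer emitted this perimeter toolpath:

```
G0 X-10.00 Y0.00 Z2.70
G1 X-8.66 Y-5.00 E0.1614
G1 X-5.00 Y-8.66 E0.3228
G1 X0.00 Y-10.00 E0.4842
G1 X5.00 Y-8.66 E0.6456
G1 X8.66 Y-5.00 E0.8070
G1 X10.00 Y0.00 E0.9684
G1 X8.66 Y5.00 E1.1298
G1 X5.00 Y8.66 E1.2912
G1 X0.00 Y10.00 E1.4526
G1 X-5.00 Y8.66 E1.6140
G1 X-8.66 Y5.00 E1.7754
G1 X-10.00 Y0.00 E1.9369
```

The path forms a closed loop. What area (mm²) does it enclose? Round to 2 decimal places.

299.99 mm²

Apply the shoelace formula to the sequence of (X, Y) vertices; enclosed area = 299.99 mm².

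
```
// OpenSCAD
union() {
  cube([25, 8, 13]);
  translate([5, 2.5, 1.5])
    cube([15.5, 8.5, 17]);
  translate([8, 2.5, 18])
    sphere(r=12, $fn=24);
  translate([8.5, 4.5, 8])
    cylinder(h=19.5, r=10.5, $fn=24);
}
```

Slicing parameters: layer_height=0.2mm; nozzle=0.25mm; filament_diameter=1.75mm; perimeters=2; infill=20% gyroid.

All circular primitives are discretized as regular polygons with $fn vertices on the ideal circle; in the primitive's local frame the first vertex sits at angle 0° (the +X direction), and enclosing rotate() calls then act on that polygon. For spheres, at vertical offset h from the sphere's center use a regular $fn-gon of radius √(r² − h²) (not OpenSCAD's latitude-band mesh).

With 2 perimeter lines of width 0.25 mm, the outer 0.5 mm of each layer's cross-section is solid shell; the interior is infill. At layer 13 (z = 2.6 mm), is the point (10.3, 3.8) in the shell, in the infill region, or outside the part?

infill

At z = 2.6 mm: the cube is present — its section is the full 25×8 rectangle; the 15.5×8.5 cube at (5, 2.5) contributes its full rectangle; the sphere at (8, 2.5) does not reach this height (|z−center|=15.400 > r=12); the cylinder at (8.5, 4.5) is not intersected at this z (z outside [8, 27.5]); Taking the union: the regions partially overlap (shared area 85.25 mm²), so overlapping operands fuse into one piece — 1 connected region. Overall, the cross-section is a single solid region. The nearest boundary edge runs (25.00, 0.00)→(0.00, 0.00); distance from the point to it = 3.80 mm. The point is inside the cross-section and 3.80 mm from the nearest boundary — more than the 0.5 mm shell width (2 × 0.25), so it's in the infill interior.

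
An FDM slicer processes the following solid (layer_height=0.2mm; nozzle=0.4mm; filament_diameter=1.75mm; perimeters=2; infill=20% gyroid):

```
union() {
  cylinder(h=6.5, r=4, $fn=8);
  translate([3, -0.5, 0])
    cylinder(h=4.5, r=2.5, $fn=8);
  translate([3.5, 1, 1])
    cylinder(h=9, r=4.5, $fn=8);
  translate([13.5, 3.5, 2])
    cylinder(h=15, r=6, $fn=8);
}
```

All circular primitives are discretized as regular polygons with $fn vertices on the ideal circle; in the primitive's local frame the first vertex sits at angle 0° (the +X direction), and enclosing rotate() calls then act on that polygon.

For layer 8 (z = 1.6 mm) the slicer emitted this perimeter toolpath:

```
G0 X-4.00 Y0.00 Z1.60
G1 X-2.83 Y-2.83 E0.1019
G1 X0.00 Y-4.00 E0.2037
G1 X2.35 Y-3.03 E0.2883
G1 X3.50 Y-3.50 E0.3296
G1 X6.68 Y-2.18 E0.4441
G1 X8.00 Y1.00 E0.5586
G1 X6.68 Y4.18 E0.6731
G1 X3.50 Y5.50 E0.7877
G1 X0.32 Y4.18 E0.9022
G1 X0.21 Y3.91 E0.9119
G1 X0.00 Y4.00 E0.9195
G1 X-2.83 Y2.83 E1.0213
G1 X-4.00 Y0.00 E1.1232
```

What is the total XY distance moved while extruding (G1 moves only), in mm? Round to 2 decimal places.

33.77 mm

Sum the Euclidean lengths of each G1 segment: total = 33.77 mm.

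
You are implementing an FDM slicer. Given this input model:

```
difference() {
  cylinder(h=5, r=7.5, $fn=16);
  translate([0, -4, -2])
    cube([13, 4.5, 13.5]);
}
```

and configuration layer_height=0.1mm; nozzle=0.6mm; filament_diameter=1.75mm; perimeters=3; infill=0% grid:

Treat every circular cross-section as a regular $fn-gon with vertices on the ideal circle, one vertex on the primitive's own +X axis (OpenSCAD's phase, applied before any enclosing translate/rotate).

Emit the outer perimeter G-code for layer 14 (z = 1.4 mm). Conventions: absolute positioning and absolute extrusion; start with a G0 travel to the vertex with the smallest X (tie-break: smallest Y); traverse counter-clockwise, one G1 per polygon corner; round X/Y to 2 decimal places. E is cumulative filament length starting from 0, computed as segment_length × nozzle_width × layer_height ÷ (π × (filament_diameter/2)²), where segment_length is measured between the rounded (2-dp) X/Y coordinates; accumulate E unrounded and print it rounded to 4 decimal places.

At z = 1.4 mm: the cylinder: section is a regular 16-gon, circumradius r=7.5; the cube at (0, -4) is present — its section is the full 13×4.5 rectangle; Subtracting the remaining from the first: starting from the r=7.5 cylinder, the 13×4.5 cube at (0, -4) partially overlaps it — only the 31.83 mm² overlap (of its 58.50 mm²) is removed, clipping the outline — 1 connected region. The outline is a single polygon with 18 vertices. Extrusion per mm of travel: 0.6 × 0.1 / (π × 0.875²) = 0.024945. Accumulating E over each segment gives final E = 1.4989.

G0 X-7.50 Y0.00 Z1.40
G1 X-6.93 Y-2.87 E0.0730
G1 X-5.30 Y-5.30 E0.1460
G1 X-2.87 Y-6.93 E0.2190
G1 X0.00 Y-7.50 E0.2920
G1 X2.87 Y-6.93 E0.3650
G1 X5.30 Y-5.30 E0.4379
G1 X6.17 Y-4.00 E0.4770
G1 X0.00 Y-4.00 E0.6309
G1 X0.00 Y0.50 E0.7431
G1 X7.40 Y0.50 E0.9277
G1 X6.93 Y2.87 E0.9880
G1 X5.30 Y5.30 E1.0610
G1 X2.87 Y6.93 E1.1340
G1 X0.00 Y7.50 E1.2070
G1 X-2.87 Y6.93 E1.2800
G1 X-5.30 Y5.30 E1.3529
G1 X-6.93 Y2.87 E1.4259
G1 X-7.50 Y0.00 E1.4989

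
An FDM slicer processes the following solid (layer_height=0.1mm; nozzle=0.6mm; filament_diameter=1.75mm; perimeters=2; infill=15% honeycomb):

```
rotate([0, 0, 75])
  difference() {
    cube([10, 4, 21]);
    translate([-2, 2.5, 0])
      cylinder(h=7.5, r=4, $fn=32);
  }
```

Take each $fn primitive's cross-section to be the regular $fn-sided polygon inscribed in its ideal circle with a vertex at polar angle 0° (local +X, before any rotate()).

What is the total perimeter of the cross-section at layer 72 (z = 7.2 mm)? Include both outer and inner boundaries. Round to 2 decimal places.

25.45 mm

At z = 7.2 mm: the 10×4 cube contributes its full rectangle (perimeter 28.00 mm); the r=4 cylinder at (-2, 2.5) gives a regular 32-gon of circumradius 4 (constant along its height) (perimeter = 2·32·4.000·sin(180°/32) = 25.09 mm); After the difference (first − rest): starting from the 10×4 cube, the r=4 cylinder at (-2, 2.5) partially overlaps it — only the 7.11 mm² overlap (of its 49.94 mm²) is removed, clipping the outline — boundary = 25.45 mm; (whole slice rotated 75° about Z — lengths, areas and connectivity unchanged). Overall, the cross-section is a single solid region. Total boundary length (outer) = 25.45 mm.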